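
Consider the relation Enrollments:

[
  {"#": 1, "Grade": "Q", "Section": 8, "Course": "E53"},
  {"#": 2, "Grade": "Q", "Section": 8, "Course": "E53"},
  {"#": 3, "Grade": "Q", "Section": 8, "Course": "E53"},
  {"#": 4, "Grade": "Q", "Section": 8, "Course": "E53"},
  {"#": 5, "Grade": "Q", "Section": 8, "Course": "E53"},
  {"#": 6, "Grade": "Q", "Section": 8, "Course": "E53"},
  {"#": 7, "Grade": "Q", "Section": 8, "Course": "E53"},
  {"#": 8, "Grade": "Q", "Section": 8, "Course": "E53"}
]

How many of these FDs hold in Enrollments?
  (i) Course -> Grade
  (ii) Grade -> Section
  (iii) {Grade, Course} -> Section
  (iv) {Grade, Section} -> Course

(i) Course -> Grade: every LHS value maps to a single RHS value — holds.
(ii) Grade -> Section: every LHS value maps to a single RHS value — holds.
(iii) {Grade, Course} -> Section: every LHS value maps to a single RHS value — holds.
(iv) {Grade, Section} -> Course: every LHS value maps to a single RHS value — holds.
4 of the 4 dependencies hold.

4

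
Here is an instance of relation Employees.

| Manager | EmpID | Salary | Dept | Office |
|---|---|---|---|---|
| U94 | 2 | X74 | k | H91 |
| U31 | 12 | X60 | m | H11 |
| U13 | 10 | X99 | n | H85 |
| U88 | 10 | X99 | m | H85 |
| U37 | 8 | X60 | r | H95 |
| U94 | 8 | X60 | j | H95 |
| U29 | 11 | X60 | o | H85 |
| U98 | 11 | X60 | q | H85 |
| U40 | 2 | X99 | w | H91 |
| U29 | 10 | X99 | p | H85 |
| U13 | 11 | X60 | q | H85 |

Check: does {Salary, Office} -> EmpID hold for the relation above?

(Salary=X74, Office=H91): 1 row → EmpID = 2 ✓
(Salary=X60, Office=H11): 1 row → EmpID = 12 ✓
(Salary=X99, Office=H85): 3 rows → EmpID = 10, 10, 10 ✓
(Salary=X60, Office=H95): 2 rows → EmpID = 8, 8 ✓
(Salary=X60, Office=H85): 3 rows → EmpID = 11, 11, 11 ✓
(Salary=X99, Office=H91): 1 row → EmpID = 2 ✓
Every {Salary, Office} value is associated with a single EmpID value, so {Salary, Office} -> EmpID holds.

Yes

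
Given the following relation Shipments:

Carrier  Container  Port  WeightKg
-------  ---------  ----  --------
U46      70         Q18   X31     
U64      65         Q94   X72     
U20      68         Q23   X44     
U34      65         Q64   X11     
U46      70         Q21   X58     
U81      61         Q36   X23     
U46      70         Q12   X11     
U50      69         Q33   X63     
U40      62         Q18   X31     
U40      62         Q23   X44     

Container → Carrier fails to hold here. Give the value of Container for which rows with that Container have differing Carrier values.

65

Container=70: 3 rows → Carrier = U46, U46, U46 ✓
Container=65: 2 rows → Carrier takes values {U64, U34} — violation
Container=68: 1 row → Carrier = U20 ✓
Container=61: 1 row → Carrier = U81 ✓
Container=69: 1 row → Carrier = U50 ✓
Container=62: 2 rows → Carrier = U40, U40 ✓
The only Container value with inconsistent Carrier is Container=65.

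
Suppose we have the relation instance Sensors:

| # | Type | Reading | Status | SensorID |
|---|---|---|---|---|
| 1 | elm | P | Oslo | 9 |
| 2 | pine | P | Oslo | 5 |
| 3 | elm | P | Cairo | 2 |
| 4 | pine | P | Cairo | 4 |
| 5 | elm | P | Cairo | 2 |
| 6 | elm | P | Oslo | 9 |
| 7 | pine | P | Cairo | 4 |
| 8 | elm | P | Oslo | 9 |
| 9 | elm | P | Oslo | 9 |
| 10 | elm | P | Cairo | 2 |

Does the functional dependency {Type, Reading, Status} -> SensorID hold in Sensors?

Yes

(Type=elm, Reading=P, Status=Oslo): rows 1, 6, 8, 9 → SensorID = 9, 9, 9, 9 ✓
(Type=pine, Reading=P, Status=Oslo): row 2 → SensorID = 5 ✓
(Type=elm, Reading=P, Status=Cairo): rows 3, 5, 10 → SensorID = 2, 2, 2 ✓
(Type=pine, Reading=P, Status=Cairo): rows 4, 7 → SensorID = 4, 4 ✓
Every {Type, Reading, Status} value is associated with a single SensorID value, so {Type, Reading, Status} -> SensorID holds.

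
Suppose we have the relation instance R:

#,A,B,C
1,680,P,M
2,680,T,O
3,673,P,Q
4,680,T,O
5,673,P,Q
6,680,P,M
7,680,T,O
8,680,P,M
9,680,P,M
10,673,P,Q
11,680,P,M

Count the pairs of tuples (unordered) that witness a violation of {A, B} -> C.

(A=680, B=P): all 5 rows agree on C — 0 pairs.
(A=680, B=T): all 3 rows agree on C — 0 pairs.
(A=673, B=P): all 3 rows agree on C — 0 pairs.

0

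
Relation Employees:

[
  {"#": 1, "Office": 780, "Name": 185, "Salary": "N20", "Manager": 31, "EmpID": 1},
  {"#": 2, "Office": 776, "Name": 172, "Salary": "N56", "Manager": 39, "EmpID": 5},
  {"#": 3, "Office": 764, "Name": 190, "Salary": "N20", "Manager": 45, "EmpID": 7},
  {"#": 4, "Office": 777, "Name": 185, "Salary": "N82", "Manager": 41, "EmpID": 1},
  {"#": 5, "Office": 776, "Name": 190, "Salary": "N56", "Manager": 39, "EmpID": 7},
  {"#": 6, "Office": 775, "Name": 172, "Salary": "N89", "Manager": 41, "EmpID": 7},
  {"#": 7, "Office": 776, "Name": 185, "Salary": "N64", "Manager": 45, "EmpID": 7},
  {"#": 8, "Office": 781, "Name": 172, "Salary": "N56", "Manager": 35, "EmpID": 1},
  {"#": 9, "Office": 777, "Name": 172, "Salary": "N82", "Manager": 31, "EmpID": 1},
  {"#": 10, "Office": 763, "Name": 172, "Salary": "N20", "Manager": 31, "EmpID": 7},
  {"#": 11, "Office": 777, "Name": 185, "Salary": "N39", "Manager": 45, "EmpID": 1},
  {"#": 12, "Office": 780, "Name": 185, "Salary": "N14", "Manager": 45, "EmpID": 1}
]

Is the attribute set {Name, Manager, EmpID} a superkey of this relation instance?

No

Rows 11 and 12 have the same {Name, Manager, EmpID} value (Name=185, Manager=45, EmpID=1) but are distinct tuples, so {Name, Manager, EmpID} does not determine every attribute — not a superkey.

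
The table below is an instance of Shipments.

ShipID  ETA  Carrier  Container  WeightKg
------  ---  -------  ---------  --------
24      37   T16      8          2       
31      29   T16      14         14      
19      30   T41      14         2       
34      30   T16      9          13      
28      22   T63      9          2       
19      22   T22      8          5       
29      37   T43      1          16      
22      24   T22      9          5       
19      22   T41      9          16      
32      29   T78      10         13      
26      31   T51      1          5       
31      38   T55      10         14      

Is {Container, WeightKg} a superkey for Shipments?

Yes

All 12 rows have distinct {Container, WeightKg} values, so {Container, WeightKg} → (all attributes) holds and {Container, WeightKg} is a superkey.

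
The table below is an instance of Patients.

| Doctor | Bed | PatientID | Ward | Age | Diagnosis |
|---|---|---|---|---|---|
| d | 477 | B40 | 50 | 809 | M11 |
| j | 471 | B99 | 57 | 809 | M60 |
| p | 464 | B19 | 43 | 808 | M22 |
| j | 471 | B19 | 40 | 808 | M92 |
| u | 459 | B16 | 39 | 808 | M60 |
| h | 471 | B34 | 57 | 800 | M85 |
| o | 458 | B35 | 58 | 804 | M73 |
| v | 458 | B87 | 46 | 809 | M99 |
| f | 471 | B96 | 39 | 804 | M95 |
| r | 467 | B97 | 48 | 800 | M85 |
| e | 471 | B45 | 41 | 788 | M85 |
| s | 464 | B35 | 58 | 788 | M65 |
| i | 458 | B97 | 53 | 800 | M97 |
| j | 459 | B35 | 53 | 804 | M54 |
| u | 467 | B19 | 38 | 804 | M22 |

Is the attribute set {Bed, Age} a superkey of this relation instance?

Yes

All 15 rows have distinct {Bed, Age} values, so {Bed, Age} → (all attributes) holds and {Bed, Age} is a superkey.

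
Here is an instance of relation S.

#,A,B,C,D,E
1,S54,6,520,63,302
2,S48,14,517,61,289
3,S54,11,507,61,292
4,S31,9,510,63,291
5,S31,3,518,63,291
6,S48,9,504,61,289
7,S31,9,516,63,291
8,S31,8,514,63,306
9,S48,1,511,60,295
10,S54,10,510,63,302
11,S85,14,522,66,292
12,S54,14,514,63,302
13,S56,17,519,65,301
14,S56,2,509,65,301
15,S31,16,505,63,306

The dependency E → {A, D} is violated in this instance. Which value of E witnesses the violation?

292

E=302: rows 1, 10, 12 → {A,D} = (S54, 63), (S54, 63), (S54, 63) ✓
E=289: rows 2, 6 → {A,D} = (S48, 61), (S48, 61) ✓
E=292: rows 3, 11 → {A,D} takes values {(S54, 61), (S85, 66)} — violation
E=291: rows 4, 5, 7 → {A,D} = (S31, 63), (S31, 63), (S31, 63) ✓
E=306: rows 8, 15 → {A,D} = (S31, 63), (S31, 63) ✓
E=295: row 9 → {A,D} = (S48, 60) ✓
E=301: rows 13, 14 → {A,D} = (S56, 65), (S56, 65) ✓
The only E value with inconsistent RHS is E=292.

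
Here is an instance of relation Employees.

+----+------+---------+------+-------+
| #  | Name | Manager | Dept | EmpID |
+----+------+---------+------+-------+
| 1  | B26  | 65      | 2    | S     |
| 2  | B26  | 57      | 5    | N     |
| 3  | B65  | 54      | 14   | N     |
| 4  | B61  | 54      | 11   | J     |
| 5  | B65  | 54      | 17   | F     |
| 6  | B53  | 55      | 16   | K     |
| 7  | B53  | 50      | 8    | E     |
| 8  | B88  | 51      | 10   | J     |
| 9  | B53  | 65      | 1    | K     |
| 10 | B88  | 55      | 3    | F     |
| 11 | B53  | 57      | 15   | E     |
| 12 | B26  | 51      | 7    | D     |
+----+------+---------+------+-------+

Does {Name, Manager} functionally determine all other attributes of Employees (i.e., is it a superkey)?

No

Rows 3 and 5 have the same {Name, Manager} value (Name=B65, Manager=54) but are distinct tuples, so {Name, Manager} does not determine every attribute — not a superkey.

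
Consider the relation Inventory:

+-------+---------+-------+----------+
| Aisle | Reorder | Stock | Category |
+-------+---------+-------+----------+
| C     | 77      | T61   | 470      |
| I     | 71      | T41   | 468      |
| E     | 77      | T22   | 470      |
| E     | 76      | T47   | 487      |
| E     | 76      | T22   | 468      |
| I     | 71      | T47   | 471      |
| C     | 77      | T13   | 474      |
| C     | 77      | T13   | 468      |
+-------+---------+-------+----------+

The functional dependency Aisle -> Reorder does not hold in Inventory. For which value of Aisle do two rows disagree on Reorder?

E

Aisle=C: 3 rows → Reorder = 77, 77, 77 ✓
Aisle=I: 2 rows → Reorder = 71, 71 ✓
Aisle=E: 3 rows → Reorder takes values {77, 76} — violation
The only Aisle value with inconsistent Reorder is Aisle=E.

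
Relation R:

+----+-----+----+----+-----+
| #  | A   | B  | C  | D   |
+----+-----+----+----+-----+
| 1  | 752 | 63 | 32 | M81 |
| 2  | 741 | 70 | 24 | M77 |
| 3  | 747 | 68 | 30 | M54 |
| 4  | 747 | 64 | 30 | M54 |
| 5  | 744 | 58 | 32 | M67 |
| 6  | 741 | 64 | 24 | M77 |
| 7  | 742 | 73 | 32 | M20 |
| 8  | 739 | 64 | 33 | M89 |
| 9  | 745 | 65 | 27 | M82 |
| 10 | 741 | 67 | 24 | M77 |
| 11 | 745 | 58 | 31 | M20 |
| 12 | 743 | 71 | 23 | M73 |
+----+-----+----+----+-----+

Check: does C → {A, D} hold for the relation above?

No

C=32: rows 1, 5, 7 → {A,D} takes values {(752, M81), (744, M67), (742, M20)} — violation
C=24: rows 2, 6, 10 → {A,D} = (741, M77), (741, M77), (741, M77) ✓
C=30: rows 3, 4 → {A,D} = (747, M54), (747, M54) ✓
C=33: row 8 → {A,D} = (739, M89) ✓
C=27: row 9 → {A,D} = (745, M82) ✓
C=31: row 11 → {A,D} = (745, M20) ✓
C=23: row 12 → {A,D} = (743, M73) ✓
Two rows agree on C but differ on {A, D}, so C → {A, D} does not hold.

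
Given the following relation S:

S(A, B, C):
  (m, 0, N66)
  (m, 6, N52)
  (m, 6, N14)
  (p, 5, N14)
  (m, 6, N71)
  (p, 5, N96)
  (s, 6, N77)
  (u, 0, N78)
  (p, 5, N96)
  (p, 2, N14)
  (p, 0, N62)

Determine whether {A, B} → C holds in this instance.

No

(A=m, B=0): 1 row → C = N66 ✓
(A=m, B=6): 3 rows → C takes values {N52, N14, N71} — violation
(A=p, B=5): 3 rows → C takes values {N14, N96} — violation
(A=s, B=6): 1 row → C = N77 ✓
(A=u, B=0): 1 row → C = N78 ✓
(A=p, B=2): 1 row → C = N14 ✓
(A=p, B=0): 1 row → C = N62 ✓
Two rows agree on {A, B} but differ on C, so {A, B} → C does not hold.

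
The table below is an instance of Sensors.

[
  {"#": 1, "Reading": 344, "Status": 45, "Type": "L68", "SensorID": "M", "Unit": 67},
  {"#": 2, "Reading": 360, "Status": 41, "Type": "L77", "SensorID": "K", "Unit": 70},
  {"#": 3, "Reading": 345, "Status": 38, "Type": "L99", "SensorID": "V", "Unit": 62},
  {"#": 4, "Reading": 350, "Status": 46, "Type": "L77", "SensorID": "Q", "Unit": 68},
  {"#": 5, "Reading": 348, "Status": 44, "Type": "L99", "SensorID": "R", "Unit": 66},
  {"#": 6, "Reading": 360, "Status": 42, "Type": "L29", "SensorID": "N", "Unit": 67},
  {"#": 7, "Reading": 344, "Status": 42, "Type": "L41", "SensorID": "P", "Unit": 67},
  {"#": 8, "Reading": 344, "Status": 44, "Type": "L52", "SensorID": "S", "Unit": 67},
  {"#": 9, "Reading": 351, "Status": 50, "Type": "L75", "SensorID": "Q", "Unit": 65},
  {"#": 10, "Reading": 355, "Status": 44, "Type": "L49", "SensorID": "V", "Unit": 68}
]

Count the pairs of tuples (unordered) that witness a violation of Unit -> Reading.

4

Unit=67: violating pairs (1,6), (6,7), (6,8) — 3 pairs.
Unit=68: violating pairs (4,10) — 1 pair.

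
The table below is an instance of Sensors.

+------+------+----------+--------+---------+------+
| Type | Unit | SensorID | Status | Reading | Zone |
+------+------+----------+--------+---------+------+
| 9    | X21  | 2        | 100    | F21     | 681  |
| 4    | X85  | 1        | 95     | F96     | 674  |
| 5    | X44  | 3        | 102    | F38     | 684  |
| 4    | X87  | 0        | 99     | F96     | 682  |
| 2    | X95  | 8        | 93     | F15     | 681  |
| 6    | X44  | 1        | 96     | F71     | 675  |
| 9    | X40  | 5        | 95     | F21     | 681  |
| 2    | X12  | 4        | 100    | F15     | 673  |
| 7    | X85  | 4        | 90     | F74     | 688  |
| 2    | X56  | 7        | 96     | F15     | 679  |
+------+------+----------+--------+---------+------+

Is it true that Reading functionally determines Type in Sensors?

Yes

Reading=F21: 2 rows → Type = 9, 9 ✓
Reading=F96: 2 rows → Type = 4, 4 ✓
Reading=F38: 1 row → Type = 5 ✓
Reading=F15: 3 rows → Type = 2, 2, 2 ✓
Reading=F71: 1 row → Type = 6 ✓
Reading=F74: 1 row → Type = 7 ✓
Every Reading value is associated with a single Type value, so Reading → Type holds.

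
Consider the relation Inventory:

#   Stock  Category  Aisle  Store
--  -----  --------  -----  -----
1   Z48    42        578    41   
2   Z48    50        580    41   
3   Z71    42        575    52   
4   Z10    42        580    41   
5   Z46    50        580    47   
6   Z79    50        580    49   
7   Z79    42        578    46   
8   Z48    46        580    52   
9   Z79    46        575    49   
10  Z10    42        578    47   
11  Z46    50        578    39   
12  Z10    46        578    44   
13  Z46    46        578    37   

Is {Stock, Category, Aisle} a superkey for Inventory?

All 13 rows have distinct {Stock, Category, Aisle} values, so {Stock, Category, Aisle} → (all attributes) holds and {Stock, Category, Aisle} is a superkey.

Yes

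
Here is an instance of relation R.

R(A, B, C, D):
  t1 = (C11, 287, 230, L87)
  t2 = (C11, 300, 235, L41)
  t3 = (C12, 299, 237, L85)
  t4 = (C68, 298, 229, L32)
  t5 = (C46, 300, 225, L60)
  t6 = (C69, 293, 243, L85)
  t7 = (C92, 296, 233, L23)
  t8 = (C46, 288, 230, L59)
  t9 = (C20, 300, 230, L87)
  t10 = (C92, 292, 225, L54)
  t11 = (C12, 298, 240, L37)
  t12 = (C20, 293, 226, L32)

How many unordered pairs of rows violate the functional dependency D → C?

D=L87: all 2 rows agree on C — 0 pairs.
D=L85: violating pairs (3,6) — 1 pair.
D=L32: violating pairs (4,12) — 1 pair.

2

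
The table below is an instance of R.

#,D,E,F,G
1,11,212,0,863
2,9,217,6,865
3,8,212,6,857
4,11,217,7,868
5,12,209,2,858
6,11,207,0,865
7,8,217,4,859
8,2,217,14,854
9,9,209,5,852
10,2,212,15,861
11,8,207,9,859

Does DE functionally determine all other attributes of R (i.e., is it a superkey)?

All 11 rows have distinct DE values, so DE → (all attributes) holds and DE is a superkey.

Yes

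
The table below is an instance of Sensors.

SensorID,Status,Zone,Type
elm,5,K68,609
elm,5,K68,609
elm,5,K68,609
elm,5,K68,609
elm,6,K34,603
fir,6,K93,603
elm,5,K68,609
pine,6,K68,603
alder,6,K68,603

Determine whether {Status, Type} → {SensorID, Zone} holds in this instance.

(Status=5, Type=609): 5 rows → {SensorID,Zone} = (elm, K68), (elm, K68), (elm, K68), (elm, K68), (elm, K68) ✓
(Status=6, Type=603): 4 rows → {SensorID,Zone} takes values {(elm, K34), (fir, K93), (pine, K68), (alder, K68)} — violation
Two rows agree on {Status, Type} but differ on {SensorID, Zone}, so {Status, Type} → {SensorID, Zone} does not hold.

No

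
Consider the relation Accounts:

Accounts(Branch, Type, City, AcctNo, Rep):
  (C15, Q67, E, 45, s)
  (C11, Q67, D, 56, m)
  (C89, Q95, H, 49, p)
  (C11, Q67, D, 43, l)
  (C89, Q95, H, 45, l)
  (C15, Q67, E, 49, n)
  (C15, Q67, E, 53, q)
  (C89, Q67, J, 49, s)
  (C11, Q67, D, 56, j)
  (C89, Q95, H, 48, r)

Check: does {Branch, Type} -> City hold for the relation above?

Yes

(Branch=C15, Type=Q67): 3 rows → City = E, E, E ✓
(Branch=C11, Type=Q67): 3 rows → City = D, D, D ✓
(Branch=C89, Type=Q95): 3 rows → City = H, H, H ✓
(Branch=C89, Type=Q67): 1 row → City = J ✓
Every {Branch, Type} value is associated with a single City value, so {Branch, Type} -> City holds.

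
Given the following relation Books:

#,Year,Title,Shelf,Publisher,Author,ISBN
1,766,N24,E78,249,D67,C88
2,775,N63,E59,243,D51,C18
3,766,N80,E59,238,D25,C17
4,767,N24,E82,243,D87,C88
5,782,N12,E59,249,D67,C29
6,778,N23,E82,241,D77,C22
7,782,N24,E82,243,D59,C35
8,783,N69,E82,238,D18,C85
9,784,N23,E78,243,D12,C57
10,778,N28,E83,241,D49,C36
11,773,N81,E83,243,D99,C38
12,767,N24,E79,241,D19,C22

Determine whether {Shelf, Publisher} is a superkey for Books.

Rows 4 and 7 have the same {Shelf, Publisher} value (Shelf=E82, Publisher=243) but are distinct tuples, so {Shelf, Publisher} does not determine every attribute — not a superkey.

No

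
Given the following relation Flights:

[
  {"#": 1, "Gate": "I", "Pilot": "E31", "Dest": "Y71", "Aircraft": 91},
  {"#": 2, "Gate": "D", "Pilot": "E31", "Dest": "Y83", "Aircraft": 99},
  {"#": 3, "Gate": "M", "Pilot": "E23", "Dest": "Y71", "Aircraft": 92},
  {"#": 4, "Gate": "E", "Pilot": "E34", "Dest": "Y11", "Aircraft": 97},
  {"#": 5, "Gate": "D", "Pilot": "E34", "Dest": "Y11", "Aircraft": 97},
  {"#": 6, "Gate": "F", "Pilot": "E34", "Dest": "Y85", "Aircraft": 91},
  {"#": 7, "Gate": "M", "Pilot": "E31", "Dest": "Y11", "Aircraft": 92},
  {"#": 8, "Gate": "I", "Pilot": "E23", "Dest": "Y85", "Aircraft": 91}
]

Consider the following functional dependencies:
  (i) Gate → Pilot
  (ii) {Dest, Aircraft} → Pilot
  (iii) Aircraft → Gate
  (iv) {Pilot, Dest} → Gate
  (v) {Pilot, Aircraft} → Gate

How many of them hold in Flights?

0

(i) Gate → Pilot: Gate=I: rows 1, 8 → Pilot takes values {E31, E23} — violation; Gate=D: rows 2, 5 → Pilot takes values {E31, E34} — violation; Gate=M: rows 3, 7 → Pilot takes values {E23, E31} — violation — fails.
(ii) {Dest, Aircraft} → Pilot: (Dest=Y85, Aircraft=91): rows 6, 8 → Pilot takes values {E34, E23} — violation — fails.
(iii) Aircraft → Gate: Aircraft=91: rows 1, 6, 8 → Gate takes values {I, F} — violation; Aircraft=97: rows 4, 5 → Gate takes values {E, D} — violation — fails.
(iv) {Pilot, Dest} → Gate: (Pilot=E34, Dest=Y11): rows 4, 5 → Gate takes values {E, D} — violation — fails.
(v) {Pilot, Aircraft} → Gate: (Pilot=E34, Aircraft=97): rows 4, 5 → Gate takes values {E, D} — violation — fails.
None of the 5 dependencies hold.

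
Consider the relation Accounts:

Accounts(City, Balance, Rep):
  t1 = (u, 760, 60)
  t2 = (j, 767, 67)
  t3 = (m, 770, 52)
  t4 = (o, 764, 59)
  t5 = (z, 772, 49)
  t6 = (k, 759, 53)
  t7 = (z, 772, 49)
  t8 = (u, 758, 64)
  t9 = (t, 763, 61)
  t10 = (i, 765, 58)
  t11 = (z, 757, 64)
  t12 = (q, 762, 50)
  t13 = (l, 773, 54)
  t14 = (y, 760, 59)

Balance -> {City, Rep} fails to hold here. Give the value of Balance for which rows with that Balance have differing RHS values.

Balance=760: rows 1, 14 → {City,Rep} takes values {(u, 60), (y, 59)} — violation
Balance=767: row 2 → {City,Rep} = (j, 67) ✓
Balance=770: row 3 → {City,Rep} = (m, 52) ✓
Balance=764: row 4 → {City,Rep} = (o, 59) ✓
Balance=772: rows 5, 7 → {City,Rep} = (z, 49), (z, 49) ✓
Balance=759: row 6 → {City,Rep} = (k, 53) ✓
Balance=758: row 8 → {City,Rep} = (u, 64) ✓
Balance=763: row 9 → {City,Rep} = (t, 61) ✓
Balance=765: row 10 → {City,Rep} = (i, 58) ✓
Balance=757: row 11 → {City,Rep} = (z, 64) ✓
Balance=762: row 12 → {City,Rep} = (q, 50) ✓
Balance=773: row 13 → {City,Rep} = (l, 54) ✓
The only Balance value with inconsistent RHS is Balance=760.

760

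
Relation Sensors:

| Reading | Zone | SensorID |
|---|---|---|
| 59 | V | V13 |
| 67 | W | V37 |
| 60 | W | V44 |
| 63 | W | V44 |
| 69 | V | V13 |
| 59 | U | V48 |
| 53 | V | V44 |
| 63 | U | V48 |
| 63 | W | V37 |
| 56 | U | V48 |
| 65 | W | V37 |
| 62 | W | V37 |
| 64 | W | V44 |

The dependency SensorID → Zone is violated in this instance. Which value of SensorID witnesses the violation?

V44

SensorID=V13: 2 rows → Zone = V, V ✓
SensorID=V37: 4 rows → Zone = W, W, W, W ✓
SensorID=V44: 4 rows → Zone takes values {W, V} — violation
SensorID=V48: 3 rows → Zone = U, U, U ✓
The only SensorID value with inconsistent Zone is SensorID=V44.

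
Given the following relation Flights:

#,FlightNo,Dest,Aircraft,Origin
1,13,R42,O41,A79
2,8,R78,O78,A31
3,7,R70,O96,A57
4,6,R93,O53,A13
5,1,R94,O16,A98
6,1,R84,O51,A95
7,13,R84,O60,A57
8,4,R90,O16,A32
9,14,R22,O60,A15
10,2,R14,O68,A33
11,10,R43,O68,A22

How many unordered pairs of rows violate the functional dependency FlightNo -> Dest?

FlightNo=13: violating pairs (1,7) — 1 pair.
FlightNo=1: violating pairs (5,6) — 1 pair.

2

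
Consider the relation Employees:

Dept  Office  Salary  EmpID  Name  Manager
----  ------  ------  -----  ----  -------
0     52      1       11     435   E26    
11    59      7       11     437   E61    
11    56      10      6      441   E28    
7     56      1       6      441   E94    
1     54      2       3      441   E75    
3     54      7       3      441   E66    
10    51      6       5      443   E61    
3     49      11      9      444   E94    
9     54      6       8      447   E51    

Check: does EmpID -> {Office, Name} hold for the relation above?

No

EmpID=11: 2 rows → {Office,Name} takes values {(52, 435), (59, 437)} — violation
EmpID=6: 2 rows → {Office,Name} = (56, 441), (56, 441) ✓
EmpID=3: 2 rows → {Office,Name} = (54, 441), (54, 441) ✓
EmpID=5: 1 row → {Office,Name} = (51, 443) ✓
EmpID=9: 1 row → {Office,Name} = (49, 444) ✓
EmpID=8: 1 row → {Office,Name} = (54, 447) ✓
Two rows agree on EmpID but differ on {Office, Name}, so EmpID -> {Office, Name} does not hold.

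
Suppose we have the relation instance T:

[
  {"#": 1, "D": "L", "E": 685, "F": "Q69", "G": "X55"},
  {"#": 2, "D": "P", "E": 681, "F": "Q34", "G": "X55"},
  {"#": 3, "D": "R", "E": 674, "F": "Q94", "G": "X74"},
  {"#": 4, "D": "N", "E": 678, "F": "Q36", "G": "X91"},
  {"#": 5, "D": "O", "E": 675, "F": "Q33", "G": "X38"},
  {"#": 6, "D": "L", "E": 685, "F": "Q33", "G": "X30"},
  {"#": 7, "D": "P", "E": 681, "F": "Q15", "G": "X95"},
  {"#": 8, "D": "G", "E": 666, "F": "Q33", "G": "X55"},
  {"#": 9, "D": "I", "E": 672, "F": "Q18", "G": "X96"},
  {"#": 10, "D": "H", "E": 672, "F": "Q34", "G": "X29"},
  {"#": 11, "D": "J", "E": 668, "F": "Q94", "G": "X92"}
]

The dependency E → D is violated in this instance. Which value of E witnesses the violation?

E=685: rows 1, 6 → D = L, L ✓
E=681: rows 2, 7 → D = P, P ✓
E=674: row 3 → D = R ✓
E=678: row 4 → D = N ✓
E=675: row 5 → D = O ✓
E=666: row 8 → D = G ✓
E=672: rows 9, 10 → D takes values {I, H} — violation
E=668: row 11 → D = J ✓
The only E value with inconsistent D is E=672.

672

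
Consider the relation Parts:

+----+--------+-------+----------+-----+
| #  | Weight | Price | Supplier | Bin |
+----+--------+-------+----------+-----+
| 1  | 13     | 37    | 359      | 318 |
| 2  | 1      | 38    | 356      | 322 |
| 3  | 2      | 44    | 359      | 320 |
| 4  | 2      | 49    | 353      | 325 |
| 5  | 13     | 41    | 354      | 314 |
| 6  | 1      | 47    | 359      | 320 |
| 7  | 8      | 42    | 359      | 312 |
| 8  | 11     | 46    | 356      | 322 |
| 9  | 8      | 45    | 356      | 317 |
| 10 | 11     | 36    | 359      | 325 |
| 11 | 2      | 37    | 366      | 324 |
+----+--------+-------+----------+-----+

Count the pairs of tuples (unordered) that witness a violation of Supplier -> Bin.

11

Supplier=359: violating pairs (1,3), (1,6), (1,7), (1,10), (3,7), (3,10), (6,7), (6,10), (7,10) — 9 pairs.
Supplier=356: violating pairs (2,9), (8,9) — 2 pairs.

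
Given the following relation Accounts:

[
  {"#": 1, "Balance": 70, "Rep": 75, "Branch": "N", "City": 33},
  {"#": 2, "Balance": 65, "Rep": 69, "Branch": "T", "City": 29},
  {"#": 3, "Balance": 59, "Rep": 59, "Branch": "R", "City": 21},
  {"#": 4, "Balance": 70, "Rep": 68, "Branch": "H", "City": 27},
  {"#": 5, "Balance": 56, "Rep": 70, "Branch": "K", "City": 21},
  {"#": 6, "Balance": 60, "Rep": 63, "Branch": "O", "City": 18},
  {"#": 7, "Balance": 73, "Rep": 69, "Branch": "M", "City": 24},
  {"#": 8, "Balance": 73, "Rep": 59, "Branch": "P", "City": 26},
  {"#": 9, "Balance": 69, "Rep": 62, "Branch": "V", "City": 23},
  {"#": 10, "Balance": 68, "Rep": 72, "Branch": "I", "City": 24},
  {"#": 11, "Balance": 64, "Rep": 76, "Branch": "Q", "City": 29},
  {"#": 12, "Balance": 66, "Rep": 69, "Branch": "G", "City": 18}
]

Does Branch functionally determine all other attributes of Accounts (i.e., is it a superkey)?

All 12 rows have distinct Branch values, so Branch → (all attributes) holds and Branch is a superkey.

Yes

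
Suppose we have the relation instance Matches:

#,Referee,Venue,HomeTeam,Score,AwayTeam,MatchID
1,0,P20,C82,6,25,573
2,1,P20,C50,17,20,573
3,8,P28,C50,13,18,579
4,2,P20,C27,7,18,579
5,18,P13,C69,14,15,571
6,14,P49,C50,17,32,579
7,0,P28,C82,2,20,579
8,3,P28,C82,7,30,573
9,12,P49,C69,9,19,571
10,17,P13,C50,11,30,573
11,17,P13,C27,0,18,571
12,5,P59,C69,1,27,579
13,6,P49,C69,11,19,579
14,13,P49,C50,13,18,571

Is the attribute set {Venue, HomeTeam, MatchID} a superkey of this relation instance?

Yes

All 14 rows have distinct {Venue, HomeTeam, MatchID} values, so {Venue, HomeTeam, MatchID} → (all attributes) holds and {Venue, HomeTeam, MatchID} is a superkey.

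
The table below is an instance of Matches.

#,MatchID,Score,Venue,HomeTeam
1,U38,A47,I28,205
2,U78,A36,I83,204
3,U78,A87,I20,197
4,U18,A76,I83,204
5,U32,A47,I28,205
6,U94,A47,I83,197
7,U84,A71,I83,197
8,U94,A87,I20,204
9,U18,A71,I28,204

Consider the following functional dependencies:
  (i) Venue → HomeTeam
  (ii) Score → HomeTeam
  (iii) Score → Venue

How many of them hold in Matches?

0

(i) Venue → HomeTeam: Venue=I28: rows 1, 5, 9 → HomeTeam takes values {205, 204} — violation; Venue=I83: rows 2, 4, 6, 7 → HomeTeam takes values {204, 197} — violation; Venue=I20: rows 3, 8 → HomeTeam takes values {197, 204} — violation — fails.
(ii) Score → HomeTeam: Score=A47: rows 1, 5, 6 → HomeTeam takes values {205, 197} — violation; Score=A87: rows 3, 8 → HomeTeam takes values {197, 204} — violation; Score=A71: rows 7, 9 → HomeTeam takes values {197, 204} — violation — fails.
(iii) Score → Venue: Score=A47: rows 1, 5, 6 → Venue takes values {I28, I83} — violation; Score=A71: rows 7, 9 → Venue takes values {I83, I28} — violation — fails.
None of the 3 dependencies hold.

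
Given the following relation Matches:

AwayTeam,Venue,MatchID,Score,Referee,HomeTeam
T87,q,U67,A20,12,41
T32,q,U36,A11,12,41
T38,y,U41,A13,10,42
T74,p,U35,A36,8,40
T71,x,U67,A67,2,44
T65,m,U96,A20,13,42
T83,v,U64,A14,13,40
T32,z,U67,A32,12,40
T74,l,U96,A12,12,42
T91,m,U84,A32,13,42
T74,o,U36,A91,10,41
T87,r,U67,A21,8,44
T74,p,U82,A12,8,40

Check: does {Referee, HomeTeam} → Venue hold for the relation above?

Yes

(Referee=12, HomeTeam=41): 2 rows → Venue = q, q ✓
(Referee=10, HomeTeam=42): 1 row → Venue = y ✓
(Referee=8, HomeTeam=40): 2 rows → Venue = p, p ✓
(Referee=2, HomeTeam=44): 1 row → Venue = x ✓
(Referee=13, HomeTeam=42): 2 rows → Venue = m, m ✓
(Referee=13, HomeTeam=40): 1 row → Venue = v ✓
(Referee=12, HomeTeam=40): 1 row → Venue = z ✓
(Referee=12, HomeTeam=42): 1 row → Venue = l ✓
(Referee=10, HomeTeam=41): 1 row → Venue = o ✓
(Referee=8, HomeTeam=44): 1 row → Venue = r ✓
Every {Referee, HomeTeam} value is associated with a single Venue value, so {Referee, HomeTeam} → Venue holds.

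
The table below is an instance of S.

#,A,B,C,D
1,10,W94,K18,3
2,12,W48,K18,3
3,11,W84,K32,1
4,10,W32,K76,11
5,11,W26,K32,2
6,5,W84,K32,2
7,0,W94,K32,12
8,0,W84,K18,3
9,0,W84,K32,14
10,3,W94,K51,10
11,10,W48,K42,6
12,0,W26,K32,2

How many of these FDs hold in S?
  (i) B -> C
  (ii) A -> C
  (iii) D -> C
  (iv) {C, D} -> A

1

(i) B -> C: B=W94: rows 1, 7, 10 → C takes values {K18, K32, K51} — violation; B=W48: rows 2, 11 → C takes values {K18, K42} — violation; B=W84: rows 3, 6, 8, 9 → C takes values {K32, K18} — violation — fails.
(ii) A -> C: A=10: rows 1, 4, 11 → C takes values {K18, K76, K42} — violation; A=0: rows 7, 8, 9, 12 → C takes values {K32, K18} — violation — fails.
(iii) D -> C: every LHS value maps to a single RHS value — holds.
(iv) {C, D} -> A: (C=K18, D=3): rows 1, 2, 8 → A takes values {10, 12, 0} — violation; (C=K32, D=2): rows 5, 6, 12 → A takes values {11, 5, 0} — violation — fails.
1 of the 4 dependencies holds.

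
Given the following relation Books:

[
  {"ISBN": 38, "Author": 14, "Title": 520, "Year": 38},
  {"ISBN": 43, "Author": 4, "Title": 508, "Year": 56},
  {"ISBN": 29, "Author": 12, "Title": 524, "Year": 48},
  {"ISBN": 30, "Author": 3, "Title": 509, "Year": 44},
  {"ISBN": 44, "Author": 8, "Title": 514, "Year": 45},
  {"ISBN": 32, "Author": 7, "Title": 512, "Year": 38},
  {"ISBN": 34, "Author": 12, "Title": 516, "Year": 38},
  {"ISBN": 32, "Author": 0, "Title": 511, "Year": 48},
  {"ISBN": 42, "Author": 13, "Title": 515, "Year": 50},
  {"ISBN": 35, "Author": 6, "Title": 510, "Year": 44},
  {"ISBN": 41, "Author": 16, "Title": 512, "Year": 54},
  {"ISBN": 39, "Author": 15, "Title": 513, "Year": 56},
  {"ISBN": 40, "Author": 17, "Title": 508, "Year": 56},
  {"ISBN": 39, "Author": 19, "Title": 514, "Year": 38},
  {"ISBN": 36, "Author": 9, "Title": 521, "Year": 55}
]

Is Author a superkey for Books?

Two distinct rows share Author=12, so Author does not determine every attribute — not a superkey.

No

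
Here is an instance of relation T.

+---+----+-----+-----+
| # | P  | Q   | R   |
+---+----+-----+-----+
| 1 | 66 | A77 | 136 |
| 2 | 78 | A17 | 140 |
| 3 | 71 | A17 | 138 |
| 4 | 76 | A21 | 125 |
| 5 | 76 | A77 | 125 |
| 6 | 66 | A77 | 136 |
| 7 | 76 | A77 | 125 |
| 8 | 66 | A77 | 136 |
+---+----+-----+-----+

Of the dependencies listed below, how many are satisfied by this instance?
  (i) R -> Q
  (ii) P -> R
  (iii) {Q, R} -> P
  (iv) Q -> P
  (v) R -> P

(i) R -> Q: R=125: rows 4, 5, 7 → Q takes values {A21, A77} — violation — fails.
(ii) P -> R: every LHS value maps to a single RHS value — holds.
(iii) {Q, R} -> P: every LHS value maps to a single RHS value — holds.
(iv) Q -> P: Q=A77: rows 1, 5, 6, 7, 8 → P takes values {66, 76} — violation; Q=A17: rows 2, 3 → P takes values {78, 71} — violation — fails.
(v) R -> P: every LHS value maps to a single RHS value — holds.
3 of the 5 dependencies hold.

3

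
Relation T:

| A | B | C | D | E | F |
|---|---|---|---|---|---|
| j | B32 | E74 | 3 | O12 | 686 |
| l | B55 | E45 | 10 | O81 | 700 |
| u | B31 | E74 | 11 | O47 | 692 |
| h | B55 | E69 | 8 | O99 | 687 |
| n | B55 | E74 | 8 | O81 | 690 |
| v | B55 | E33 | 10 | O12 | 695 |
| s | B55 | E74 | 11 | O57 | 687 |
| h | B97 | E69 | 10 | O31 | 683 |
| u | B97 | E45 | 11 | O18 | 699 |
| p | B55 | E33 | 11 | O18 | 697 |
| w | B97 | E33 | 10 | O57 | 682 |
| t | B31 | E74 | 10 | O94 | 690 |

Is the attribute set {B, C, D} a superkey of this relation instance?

All 12 rows have distinct {B, C, D} values, so {B, C, D} → (all attributes) holds and {B, C, D} is a superkey.

Yes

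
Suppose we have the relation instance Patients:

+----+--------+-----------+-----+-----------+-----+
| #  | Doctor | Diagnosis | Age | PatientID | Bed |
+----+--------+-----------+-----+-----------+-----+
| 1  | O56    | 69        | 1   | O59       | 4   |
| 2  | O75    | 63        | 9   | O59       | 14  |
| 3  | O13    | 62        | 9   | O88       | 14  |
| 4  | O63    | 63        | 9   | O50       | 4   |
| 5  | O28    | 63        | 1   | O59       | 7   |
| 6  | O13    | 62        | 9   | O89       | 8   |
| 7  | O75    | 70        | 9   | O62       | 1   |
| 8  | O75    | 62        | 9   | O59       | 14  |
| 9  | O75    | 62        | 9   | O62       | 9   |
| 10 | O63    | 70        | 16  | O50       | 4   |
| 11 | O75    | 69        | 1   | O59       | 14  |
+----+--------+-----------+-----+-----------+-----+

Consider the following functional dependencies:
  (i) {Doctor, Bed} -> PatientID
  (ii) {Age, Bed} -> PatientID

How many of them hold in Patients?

(i) {Doctor, Bed} -> PatientID: every LHS value maps to a single RHS value — holds.
(ii) {Age, Bed} -> PatientID: (Age=9, Bed=14): rows 2, 3, 8 → PatientID takes values {O59, O88} — violation — fails.
1 of the 2 dependencies holds.

1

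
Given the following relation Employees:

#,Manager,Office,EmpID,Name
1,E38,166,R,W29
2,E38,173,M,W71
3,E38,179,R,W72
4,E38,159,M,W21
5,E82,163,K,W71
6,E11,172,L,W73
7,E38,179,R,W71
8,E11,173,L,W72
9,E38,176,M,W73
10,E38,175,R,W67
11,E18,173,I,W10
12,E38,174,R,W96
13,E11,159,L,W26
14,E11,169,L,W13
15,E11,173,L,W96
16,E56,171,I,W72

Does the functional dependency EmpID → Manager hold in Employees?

No

EmpID=R: rows 1, 3, 7, 10, 12 → Manager = E38, E38, E38, E38, E38 ✓
EmpID=M: rows 2, 4, 9 → Manager = E38, E38, E38 ✓
EmpID=K: row 5 → Manager = E82 ✓
EmpID=L: rows 6, 8, 13, 14, 15 → Manager = E11, E11, E11, E11, E11 ✓
EmpID=I: rows 11, 16 → Manager takes values {E18, E56} — violation
Two rows agree on EmpID but differ on Manager, so EmpID → Manager does not hold.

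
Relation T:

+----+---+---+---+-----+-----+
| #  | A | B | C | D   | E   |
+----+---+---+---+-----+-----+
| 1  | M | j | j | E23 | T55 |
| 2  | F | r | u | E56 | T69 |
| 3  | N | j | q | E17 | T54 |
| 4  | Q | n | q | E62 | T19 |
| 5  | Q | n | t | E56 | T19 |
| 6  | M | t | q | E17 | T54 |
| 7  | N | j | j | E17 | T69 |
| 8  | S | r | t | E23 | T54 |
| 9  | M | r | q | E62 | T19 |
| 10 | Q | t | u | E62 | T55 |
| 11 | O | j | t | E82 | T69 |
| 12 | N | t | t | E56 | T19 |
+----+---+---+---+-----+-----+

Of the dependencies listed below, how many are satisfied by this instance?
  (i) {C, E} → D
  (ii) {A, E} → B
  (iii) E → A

2

(i) {C, E} → D: every LHS value maps to a single RHS value — holds.
(ii) {A, E} → B: every LHS value maps to a single RHS value — holds.
(iii) E → A: E=T55: rows 1, 10 → A takes values {M, Q} — violation; E=T69: rows 2, 7, 11 → A takes values {F, N, O} — violation; E=T54: rows 3, 6, 8 → A takes values {N, M, S} — violation; E=T19: rows 4, 5, 9, 12 → A takes values {Q, M, N} — violation — fails.
2 of the 3 dependencies hold.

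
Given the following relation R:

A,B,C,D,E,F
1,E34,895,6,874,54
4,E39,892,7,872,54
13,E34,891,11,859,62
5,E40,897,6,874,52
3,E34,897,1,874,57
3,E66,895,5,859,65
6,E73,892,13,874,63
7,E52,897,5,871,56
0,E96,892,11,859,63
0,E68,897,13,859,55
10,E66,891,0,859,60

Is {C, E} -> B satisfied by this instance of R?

No

(C=895, E=874): 1 row → B = E34 ✓
(C=892, E=872): 1 row → B = E39 ✓
(C=891, E=859): 2 rows → B takes values {E34, E66} — violation
(C=897, E=874): 2 rows → B takes values {E40, E34} — violation
(C=895, E=859): 1 row → B = E66 ✓
(C=892, E=874): 1 row → B = E73 ✓
(C=897, E=871): 1 row → B = E52 ✓
(C=892, E=859): 1 row → B = E96 ✓
(C=897, E=859): 1 row → B = E68 ✓
Two rows agree on {C, E} but differ on B, so {C, E} -> B does not hold.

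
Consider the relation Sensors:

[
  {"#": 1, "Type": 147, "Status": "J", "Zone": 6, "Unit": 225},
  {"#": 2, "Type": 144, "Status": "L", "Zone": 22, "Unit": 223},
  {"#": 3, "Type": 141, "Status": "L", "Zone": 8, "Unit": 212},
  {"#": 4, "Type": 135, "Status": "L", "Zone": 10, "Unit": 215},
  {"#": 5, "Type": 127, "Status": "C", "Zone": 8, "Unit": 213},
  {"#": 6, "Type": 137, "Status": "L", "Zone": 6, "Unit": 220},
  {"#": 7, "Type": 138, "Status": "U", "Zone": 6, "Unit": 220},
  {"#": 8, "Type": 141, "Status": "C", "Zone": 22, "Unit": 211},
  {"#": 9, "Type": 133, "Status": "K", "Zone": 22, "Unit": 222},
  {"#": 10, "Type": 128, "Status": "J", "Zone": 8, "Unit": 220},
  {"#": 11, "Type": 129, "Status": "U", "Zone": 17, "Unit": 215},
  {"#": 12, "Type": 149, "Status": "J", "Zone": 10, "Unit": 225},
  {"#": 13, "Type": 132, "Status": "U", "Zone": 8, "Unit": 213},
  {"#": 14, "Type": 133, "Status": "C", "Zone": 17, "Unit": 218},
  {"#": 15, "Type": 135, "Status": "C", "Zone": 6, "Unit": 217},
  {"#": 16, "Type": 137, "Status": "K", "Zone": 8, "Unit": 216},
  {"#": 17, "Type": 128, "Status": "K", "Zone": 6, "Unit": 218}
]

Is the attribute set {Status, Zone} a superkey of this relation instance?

All 17 rows have distinct {Status, Zone} values, so {Status, Zone} → (all attributes) holds and {Status, Zone} is a superkey.

Yes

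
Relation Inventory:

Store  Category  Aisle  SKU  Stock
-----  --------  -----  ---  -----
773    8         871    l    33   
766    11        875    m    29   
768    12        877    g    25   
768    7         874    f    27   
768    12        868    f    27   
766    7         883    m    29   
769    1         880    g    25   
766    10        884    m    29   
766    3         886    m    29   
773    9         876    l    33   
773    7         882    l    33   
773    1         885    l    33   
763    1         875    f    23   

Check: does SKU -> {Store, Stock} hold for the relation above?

No

SKU=l: 4 rows → {Store,Stock} = (773, 33), (773, 33), (773, 33), (773, 33) ✓
SKU=m: 4 rows → {Store,Stock} = (766, 29), (766, 29), (766, 29), (766, 29) ✓
SKU=g: 2 rows → {Store,Stock} takes values {(768, 25), (769, 25)} — violation
SKU=f: 3 rows → {Store,Stock} takes values {(768, 27), (763, 23)} — violation
Two rows agree on SKU but differ on {Store, Stock}, so SKU -> {Store, Stock} does not hold.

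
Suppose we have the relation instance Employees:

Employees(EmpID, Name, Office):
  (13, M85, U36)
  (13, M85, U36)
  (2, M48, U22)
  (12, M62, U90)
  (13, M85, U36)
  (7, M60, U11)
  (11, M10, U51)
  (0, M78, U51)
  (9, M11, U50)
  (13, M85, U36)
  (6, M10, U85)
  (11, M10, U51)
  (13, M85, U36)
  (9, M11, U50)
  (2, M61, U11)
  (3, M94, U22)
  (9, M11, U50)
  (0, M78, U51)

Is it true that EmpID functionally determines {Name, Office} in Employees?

No

EmpID=13: 5 rows → {Name,Office} = (M85, U36), (M85, U36), (M85, U36), (M85, U36), (M85, U36) ✓
EmpID=2: 2 rows → {Name,Office} takes values {(M48, U22), (M61, U11)} — violation
EmpID=12: 1 row → {Name,Office} = (M62, U90) ✓
EmpID=7: 1 row → {Name,Office} = (M60, U11) ✓
EmpID=11: 2 rows → {Name,Office} = (M10, U51), (M10, U51) ✓
EmpID=0: 2 rows → {Name,Office} = (M78, U51), (M78, U51) ✓
EmpID=9: 3 rows → {Name,Office} = (M11, U50), (M11, U50), (M11, U50) ✓
EmpID=6: 1 row → {Name,Office} = (M10, U85) ✓
EmpID=3: 1 row → {Name,Office} = (M94, U22) ✓
Two rows agree on EmpID but differ on {Name, Office}, so EmpID → {Name, Office} does not hold.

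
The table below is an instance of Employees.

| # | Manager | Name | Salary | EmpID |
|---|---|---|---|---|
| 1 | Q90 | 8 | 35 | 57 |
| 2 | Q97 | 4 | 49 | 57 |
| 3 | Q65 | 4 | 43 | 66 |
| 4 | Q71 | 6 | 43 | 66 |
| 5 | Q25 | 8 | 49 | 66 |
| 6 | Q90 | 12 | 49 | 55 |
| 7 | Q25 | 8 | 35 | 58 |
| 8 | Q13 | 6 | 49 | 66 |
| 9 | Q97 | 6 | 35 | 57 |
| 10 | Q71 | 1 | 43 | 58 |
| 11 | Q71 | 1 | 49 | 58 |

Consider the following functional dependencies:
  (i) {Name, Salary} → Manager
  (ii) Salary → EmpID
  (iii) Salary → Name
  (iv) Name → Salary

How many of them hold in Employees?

(i) {Name, Salary} → Manager: (Name=8, Salary=35): rows 1, 7 → Manager takes values {Q90, Q25} — violation — fails.
(ii) Salary → EmpID: Salary=35: rows 1, 7, 9 → EmpID takes values {57, 58} — violation; Salary=49: rows 2, 5, 6, 8, 11 → EmpID takes values {57, 66, 55, 58} — violation; Salary=43: rows 3, 4, 10 → EmpID takes values {66, 58} — violation — fails.
(iii) Salary → Name: Salary=35: rows 1, 7, 9 → Name takes values {8, 6} — violation; Salary=49: rows 2, 5, 6, 8, 11 → Name takes values {4, 8, 12, 6, 1} — violation; Salary=43: rows 3, 4, 10 → Name takes values {4, 6, 1} — violation — fails.
(iv) Name → Salary: Name=8: rows 1, 5, 7 → Salary takes values {35, 49} — violation; Name=4: rows 2, 3 → Salary takes values {49, 43} — violation; Name=6: rows 4, 8, 9 → Salary takes values {43, 49, 35} — violation; Name=1: rows 10, 11 → Salary takes values {43, 49} — violation — fails.
None of the 4 dependencies hold.

0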